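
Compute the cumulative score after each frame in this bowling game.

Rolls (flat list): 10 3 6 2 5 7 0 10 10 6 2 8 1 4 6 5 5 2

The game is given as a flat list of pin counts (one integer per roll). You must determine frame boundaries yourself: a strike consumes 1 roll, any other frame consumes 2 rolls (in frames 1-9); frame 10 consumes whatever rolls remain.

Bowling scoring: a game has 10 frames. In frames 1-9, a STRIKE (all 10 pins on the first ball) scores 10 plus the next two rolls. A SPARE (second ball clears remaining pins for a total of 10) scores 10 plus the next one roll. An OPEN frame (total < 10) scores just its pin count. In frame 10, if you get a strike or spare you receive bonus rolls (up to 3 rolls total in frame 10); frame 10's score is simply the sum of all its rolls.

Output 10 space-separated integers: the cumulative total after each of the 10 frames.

Frame 1: STRIKE. 10 + next two rolls (3+6) = 19. Cumulative: 19
Frame 2: OPEN (3+6=9). Cumulative: 28
Frame 3: OPEN (2+5=7). Cumulative: 35
Frame 4: OPEN (7+0=7). Cumulative: 42
Frame 5: STRIKE. 10 + next two rolls (10+6) = 26. Cumulative: 68
Frame 6: STRIKE. 10 + next two rolls (6+2) = 18. Cumulative: 86
Frame 7: OPEN (6+2=8). Cumulative: 94
Frame 8: OPEN (8+1=9). Cumulative: 103
Frame 9: SPARE (4+6=10). 10 + next roll (5) = 15. Cumulative: 118
Frame 10: SPARE. Sum of all frame-10 rolls (5+5+2) = 12. Cumulative: 130

Answer: 19 28 35 42 68 86 94 103 118 130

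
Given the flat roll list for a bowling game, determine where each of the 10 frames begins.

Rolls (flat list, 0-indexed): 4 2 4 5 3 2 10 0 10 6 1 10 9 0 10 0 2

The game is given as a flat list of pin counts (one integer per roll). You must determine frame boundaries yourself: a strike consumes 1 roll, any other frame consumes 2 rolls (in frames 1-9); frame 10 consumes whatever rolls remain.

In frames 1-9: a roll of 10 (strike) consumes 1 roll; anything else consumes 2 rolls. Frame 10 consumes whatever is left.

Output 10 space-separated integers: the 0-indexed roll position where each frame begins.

Answer: 0 2 4 6 7 9 11 12 14 15

Derivation:
Frame 1 starts at roll index 0: rolls=4,2 (sum=6), consumes 2 rolls
Frame 2 starts at roll index 2: rolls=4,5 (sum=9), consumes 2 rolls
Frame 3 starts at roll index 4: rolls=3,2 (sum=5), consumes 2 rolls
Frame 4 starts at roll index 6: roll=10 (strike), consumes 1 roll
Frame 5 starts at roll index 7: rolls=0,10 (sum=10), consumes 2 rolls
Frame 6 starts at roll index 9: rolls=6,1 (sum=7), consumes 2 rolls
Frame 7 starts at roll index 11: roll=10 (strike), consumes 1 roll
Frame 8 starts at roll index 12: rolls=9,0 (sum=9), consumes 2 rolls
Frame 9 starts at roll index 14: roll=10 (strike), consumes 1 roll
Frame 10 starts at roll index 15: 2 remaining rolls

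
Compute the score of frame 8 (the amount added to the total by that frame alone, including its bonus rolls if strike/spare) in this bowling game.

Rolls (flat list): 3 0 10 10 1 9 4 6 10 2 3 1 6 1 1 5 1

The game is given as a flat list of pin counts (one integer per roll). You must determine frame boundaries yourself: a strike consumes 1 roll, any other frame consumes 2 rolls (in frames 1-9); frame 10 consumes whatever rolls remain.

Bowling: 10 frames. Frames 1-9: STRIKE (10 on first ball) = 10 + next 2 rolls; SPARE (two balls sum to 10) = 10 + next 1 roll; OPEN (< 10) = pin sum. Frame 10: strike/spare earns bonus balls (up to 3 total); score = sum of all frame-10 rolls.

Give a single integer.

Answer: 7

Derivation:
Frame 1: OPEN (3+0=3). Cumulative: 3
Frame 2: STRIKE. 10 + next two rolls (10+1) = 21. Cumulative: 24
Frame 3: STRIKE. 10 + next two rolls (1+9) = 20. Cumulative: 44
Frame 4: SPARE (1+9=10). 10 + next roll (4) = 14. Cumulative: 58
Frame 5: SPARE (4+6=10). 10 + next roll (10) = 20. Cumulative: 78
Frame 6: STRIKE. 10 + next two rolls (2+3) = 15. Cumulative: 93
Frame 7: OPEN (2+3=5). Cumulative: 98
Frame 8: OPEN (1+6=7). Cumulative: 105
Frame 9: OPEN (1+1=2). Cumulative: 107
Frame 10: OPEN. Sum of all frame-10 rolls (5+1) = 6. Cumulative: 113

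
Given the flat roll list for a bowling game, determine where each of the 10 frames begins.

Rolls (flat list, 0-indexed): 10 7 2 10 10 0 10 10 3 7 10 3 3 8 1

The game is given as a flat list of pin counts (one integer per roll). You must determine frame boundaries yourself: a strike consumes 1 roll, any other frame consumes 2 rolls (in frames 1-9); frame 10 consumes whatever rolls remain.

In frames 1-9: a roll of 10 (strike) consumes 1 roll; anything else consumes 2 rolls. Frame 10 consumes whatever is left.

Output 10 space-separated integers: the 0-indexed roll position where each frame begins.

Answer: 0 1 3 4 5 7 8 10 11 13

Derivation:
Frame 1 starts at roll index 0: roll=10 (strike), consumes 1 roll
Frame 2 starts at roll index 1: rolls=7,2 (sum=9), consumes 2 rolls
Frame 3 starts at roll index 3: roll=10 (strike), consumes 1 roll
Frame 4 starts at roll index 4: roll=10 (strike), consumes 1 roll
Frame 5 starts at roll index 5: rolls=0,10 (sum=10), consumes 2 rolls
Frame 6 starts at roll index 7: roll=10 (strike), consumes 1 roll
Frame 7 starts at roll index 8: rolls=3,7 (sum=10), consumes 2 rolls
Frame 8 starts at roll index 10: roll=10 (strike), consumes 1 roll
Frame 9 starts at roll index 11: rolls=3,3 (sum=6), consumes 2 rolls
Frame 10 starts at roll index 13: 2 remaining rolls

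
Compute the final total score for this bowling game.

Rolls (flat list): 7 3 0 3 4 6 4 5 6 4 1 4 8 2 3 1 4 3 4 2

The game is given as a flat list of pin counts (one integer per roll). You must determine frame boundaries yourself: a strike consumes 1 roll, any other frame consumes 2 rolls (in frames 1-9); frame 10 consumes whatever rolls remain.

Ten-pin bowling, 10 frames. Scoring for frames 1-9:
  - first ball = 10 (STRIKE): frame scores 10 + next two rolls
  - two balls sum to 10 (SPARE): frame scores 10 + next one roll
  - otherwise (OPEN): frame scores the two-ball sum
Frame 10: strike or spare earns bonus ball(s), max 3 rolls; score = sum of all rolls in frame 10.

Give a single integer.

Answer: 82

Derivation:
Frame 1: SPARE (7+3=10). 10 + next roll (0) = 10. Cumulative: 10
Frame 2: OPEN (0+3=3). Cumulative: 13
Frame 3: SPARE (4+6=10). 10 + next roll (4) = 14. Cumulative: 27
Frame 4: OPEN (4+5=9). Cumulative: 36
Frame 5: SPARE (6+4=10). 10 + next roll (1) = 11. Cumulative: 47
Frame 6: OPEN (1+4=5). Cumulative: 52
Frame 7: SPARE (8+2=10). 10 + next roll (3) = 13. Cumulative: 65
Frame 8: OPEN (3+1=4). Cumulative: 69
Frame 9: OPEN (4+3=7). Cumulative: 76
Frame 10: OPEN. Sum of all frame-10 rolls (4+2) = 6. Cumulative: 82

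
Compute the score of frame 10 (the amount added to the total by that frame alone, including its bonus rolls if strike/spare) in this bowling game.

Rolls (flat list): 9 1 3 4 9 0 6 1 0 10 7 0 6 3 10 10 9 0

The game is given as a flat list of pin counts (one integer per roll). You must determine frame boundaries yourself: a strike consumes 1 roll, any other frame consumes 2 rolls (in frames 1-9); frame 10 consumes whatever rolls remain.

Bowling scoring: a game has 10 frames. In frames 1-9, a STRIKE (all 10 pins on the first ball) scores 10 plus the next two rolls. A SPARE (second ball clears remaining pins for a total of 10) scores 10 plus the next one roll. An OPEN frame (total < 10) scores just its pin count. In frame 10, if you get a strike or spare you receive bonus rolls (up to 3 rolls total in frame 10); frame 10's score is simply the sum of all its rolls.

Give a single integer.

Answer: 9

Derivation:
Frame 1: SPARE (9+1=10). 10 + next roll (3) = 13. Cumulative: 13
Frame 2: OPEN (3+4=7). Cumulative: 20
Frame 3: OPEN (9+0=9). Cumulative: 29
Frame 4: OPEN (6+1=7). Cumulative: 36
Frame 5: SPARE (0+10=10). 10 + next roll (7) = 17. Cumulative: 53
Frame 6: OPEN (7+0=7). Cumulative: 60
Frame 7: OPEN (6+3=9). Cumulative: 69
Frame 8: STRIKE. 10 + next two rolls (10+9) = 29. Cumulative: 98
Frame 9: STRIKE. 10 + next two rolls (9+0) = 19. Cumulative: 117
Frame 10: OPEN. Sum of all frame-10 rolls (9+0) = 9. Cumulative: 126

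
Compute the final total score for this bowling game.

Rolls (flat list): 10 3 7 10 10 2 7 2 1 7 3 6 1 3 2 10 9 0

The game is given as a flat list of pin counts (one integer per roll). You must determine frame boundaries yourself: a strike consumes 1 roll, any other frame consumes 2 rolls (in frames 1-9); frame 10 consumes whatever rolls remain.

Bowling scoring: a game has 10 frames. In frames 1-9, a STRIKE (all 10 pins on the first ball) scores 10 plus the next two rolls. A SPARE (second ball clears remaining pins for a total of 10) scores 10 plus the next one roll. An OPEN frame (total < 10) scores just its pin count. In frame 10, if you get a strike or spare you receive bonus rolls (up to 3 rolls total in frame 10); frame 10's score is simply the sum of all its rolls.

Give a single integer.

Frame 1: STRIKE. 10 + next two rolls (3+7) = 20. Cumulative: 20
Frame 2: SPARE (3+7=10). 10 + next roll (10) = 20. Cumulative: 40
Frame 3: STRIKE. 10 + next two rolls (10+2) = 22. Cumulative: 62
Frame 4: STRIKE. 10 + next two rolls (2+7) = 19. Cumulative: 81
Frame 5: OPEN (2+7=9). Cumulative: 90
Frame 6: OPEN (2+1=3). Cumulative: 93
Frame 7: SPARE (7+3=10). 10 + next roll (6) = 16. Cumulative: 109
Frame 8: OPEN (6+1=7). Cumulative: 116
Frame 9: OPEN (3+2=5). Cumulative: 121
Frame 10: STRIKE. Sum of all frame-10 rolls (10+9+0) = 19. Cumulative: 140

Answer: 140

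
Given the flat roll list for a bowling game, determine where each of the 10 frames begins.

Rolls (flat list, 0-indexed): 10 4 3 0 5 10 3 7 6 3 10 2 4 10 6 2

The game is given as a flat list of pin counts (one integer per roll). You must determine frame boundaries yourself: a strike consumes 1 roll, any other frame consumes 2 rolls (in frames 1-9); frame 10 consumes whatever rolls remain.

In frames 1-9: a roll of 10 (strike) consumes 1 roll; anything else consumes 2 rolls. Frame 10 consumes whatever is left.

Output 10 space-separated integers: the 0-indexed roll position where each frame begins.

Frame 1 starts at roll index 0: roll=10 (strike), consumes 1 roll
Frame 2 starts at roll index 1: rolls=4,3 (sum=7), consumes 2 rolls
Frame 3 starts at roll index 3: rolls=0,5 (sum=5), consumes 2 rolls
Frame 4 starts at roll index 5: roll=10 (strike), consumes 1 roll
Frame 5 starts at roll index 6: rolls=3,7 (sum=10), consumes 2 rolls
Frame 6 starts at roll index 8: rolls=6,3 (sum=9), consumes 2 rolls
Frame 7 starts at roll index 10: roll=10 (strike), consumes 1 roll
Frame 8 starts at roll index 11: rolls=2,4 (sum=6), consumes 2 rolls
Frame 9 starts at roll index 13: roll=10 (strike), consumes 1 roll
Frame 10 starts at roll index 14: 2 remaining rolls

Answer: 0 1 3 5 6 8 10 11 13 14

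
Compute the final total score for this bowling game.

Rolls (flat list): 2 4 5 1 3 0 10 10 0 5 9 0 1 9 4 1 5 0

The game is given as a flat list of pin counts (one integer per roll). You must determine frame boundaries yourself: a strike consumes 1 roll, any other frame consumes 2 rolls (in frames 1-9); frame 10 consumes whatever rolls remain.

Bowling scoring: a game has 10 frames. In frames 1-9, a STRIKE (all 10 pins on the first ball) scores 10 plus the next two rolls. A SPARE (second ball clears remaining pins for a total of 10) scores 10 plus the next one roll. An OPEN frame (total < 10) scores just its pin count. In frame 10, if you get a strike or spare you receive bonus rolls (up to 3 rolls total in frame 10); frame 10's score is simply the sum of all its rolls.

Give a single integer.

Answer: 88

Derivation:
Frame 1: OPEN (2+4=6). Cumulative: 6
Frame 2: OPEN (5+1=6). Cumulative: 12
Frame 3: OPEN (3+0=3). Cumulative: 15
Frame 4: STRIKE. 10 + next two rolls (10+0) = 20. Cumulative: 35
Frame 5: STRIKE. 10 + next two rolls (0+5) = 15. Cumulative: 50
Frame 6: OPEN (0+5=5). Cumulative: 55
Frame 7: OPEN (9+0=9). Cumulative: 64
Frame 8: SPARE (1+9=10). 10 + next roll (4) = 14. Cumulative: 78
Frame 9: OPEN (4+1=5). Cumulative: 83
Frame 10: OPEN. Sum of all frame-10 rolls (5+0) = 5. Cumulative: 88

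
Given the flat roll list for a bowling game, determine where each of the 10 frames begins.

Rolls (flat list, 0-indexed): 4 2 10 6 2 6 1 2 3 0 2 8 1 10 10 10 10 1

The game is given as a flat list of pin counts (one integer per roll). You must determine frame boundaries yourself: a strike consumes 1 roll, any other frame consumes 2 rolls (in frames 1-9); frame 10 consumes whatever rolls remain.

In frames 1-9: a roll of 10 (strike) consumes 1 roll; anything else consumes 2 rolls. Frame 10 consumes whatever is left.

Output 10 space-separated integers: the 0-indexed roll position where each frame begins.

Answer: 0 2 3 5 7 9 11 13 14 15

Derivation:
Frame 1 starts at roll index 0: rolls=4,2 (sum=6), consumes 2 rolls
Frame 2 starts at roll index 2: roll=10 (strike), consumes 1 roll
Frame 3 starts at roll index 3: rolls=6,2 (sum=8), consumes 2 rolls
Frame 4 starts at roll index 5: rolls=6,1 (sum=7), consumes 2 rolls
Frame 5 starts at roll index 7: rolls=2,3 (sum=5), consumes 2 rolls
Frame 6 starts at roll index 9: rolls=0,2 (sum=2), consumes 2 rolls
Frame 7 starts at roll index 11: rolls=8,1 (sum=9), consumes 2 rolls
Frame 8 starts at roll index 13: roll=10 (strike), consumes 1 roll
Frame 9 starts at roll index 14: roll=10 (strike), consumes 1 roll
Frame 10 starts at roll index 15: 3 remaining rolls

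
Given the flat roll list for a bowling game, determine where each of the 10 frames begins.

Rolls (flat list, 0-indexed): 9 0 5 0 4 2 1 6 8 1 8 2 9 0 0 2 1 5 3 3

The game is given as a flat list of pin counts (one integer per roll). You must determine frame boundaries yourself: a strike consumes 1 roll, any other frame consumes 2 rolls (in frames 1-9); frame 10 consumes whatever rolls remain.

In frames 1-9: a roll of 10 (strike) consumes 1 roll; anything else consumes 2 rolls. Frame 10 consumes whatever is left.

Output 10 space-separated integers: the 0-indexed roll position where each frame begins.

Answer: 0 2 4 6 8 10 12 14 16 18

Derivation:
Frame 1 starts at roll index 0: rolls=9,0 (sum=9), consumes 2 rolls
Frame 2 starts at roll index 2: rolls=5,0 (sum=5), consumes 2 rolls
Frame 3 starts at roll index 4: rolls=4,2 (sum=6), consumes 2 rolls
Frame 4 starts at roll index 6: rolls=1,6 (sum=7), consumes 2 rolls
Frame 5 starts at roll index 8: rolls=8,1 (sum=9), consumes 2 rolls
Frame 6 starts at roll index 10: rolls=8,2 (sum=10), consumes 2 rolls
Frame 7 starts at roll index 12: rolls=9,0 (sum=9), consumes 2 rolls
Frame 8 starts at roll index 14: rolls=0,2 (sum=2), consumes 2 rolls
Frame 9 starts at roll index 16: rolls=1,5 (sum=6), consumes 2 rolls
Frame 10 starts at roll index 18: 2 remaining rolls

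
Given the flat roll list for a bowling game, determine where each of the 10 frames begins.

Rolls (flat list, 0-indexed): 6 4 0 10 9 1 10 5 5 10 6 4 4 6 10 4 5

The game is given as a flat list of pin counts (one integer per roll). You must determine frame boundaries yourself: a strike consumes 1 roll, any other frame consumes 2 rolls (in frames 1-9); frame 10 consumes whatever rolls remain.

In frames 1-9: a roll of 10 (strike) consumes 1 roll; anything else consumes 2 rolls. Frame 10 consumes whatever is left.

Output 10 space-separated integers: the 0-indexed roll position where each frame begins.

Frame 1 starts at roll index 0: rolls=6,4 (sum=10), consumes 2 rolls
Frame 2 starts at roll index 2: rolls=0,10 (sum=10), consumes 2 rolls
Frame 3 starts at roll index 4: rolls=9,1 (sum=10), consumes 2 rolls
Frame 4 starts at roll index 6: roll=10 (strike), consumes 1 roll
Frame 5 starts at roll index 7: rolls=5,5 (sum=10), consumes 2 rolls
Frame 6 starts at roll index 9: roll=10 (strike), consumes 1 roll
Frame 7 starts at roll index 10: rolls=6,4 (sum=10), consumes 2 rolls
Frame 8 starts at roll index 12: rolls=4,6 (sum=10), consumes 2 rolls
Frame 9 starts at roll index 14: roll=10 (strike), consumes 1 roll
Frame 10 starts at roll index 15: 2 remaining rolls

Answer: 0 2 4 6 7 9 10 12 14 15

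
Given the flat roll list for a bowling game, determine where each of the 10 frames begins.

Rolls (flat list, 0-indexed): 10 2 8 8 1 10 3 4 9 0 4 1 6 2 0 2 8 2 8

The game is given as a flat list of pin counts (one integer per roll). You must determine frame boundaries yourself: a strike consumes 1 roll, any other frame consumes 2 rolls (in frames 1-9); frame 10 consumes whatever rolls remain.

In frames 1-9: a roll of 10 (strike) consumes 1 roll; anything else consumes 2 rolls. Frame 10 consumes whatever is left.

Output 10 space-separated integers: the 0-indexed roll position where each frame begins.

Frame 1 starts at roll index 0: roll=10 (strike), consumes 1 roll
Frame 2 starts at roll index 1: rolls=2,8 (sum=10), consumes 2 rolls
Frame 3 starts at roll index 3: rolls=8,1 (sum=9), consumes 2 rolls
Frame 4 starts at roll index 5: roll=10 (strike), consumes 1 roll
Frame 5 starts at roll index 6: rolls=3,4 (sum=7), consumes 2 rolls
Frame 6 starts at roll index 8: rolls=9,0 (sum=9), consumes 2 rolls
Frame 7 starts at roll index 10: rolls=4,1 (sum=5), consumes 2 rolls
Frame 8 starts at roll index 12: rolls=6,2 (sum=8), consumes 2 rolls
Frame 9 starts at roll index 14: rolls=0,2 (sum=2), consumes 2 rolls
Frame 10 starts at roll index 16: 3 remaining rolls

Answer: 0 1 3 5 6 8 10 12 14 16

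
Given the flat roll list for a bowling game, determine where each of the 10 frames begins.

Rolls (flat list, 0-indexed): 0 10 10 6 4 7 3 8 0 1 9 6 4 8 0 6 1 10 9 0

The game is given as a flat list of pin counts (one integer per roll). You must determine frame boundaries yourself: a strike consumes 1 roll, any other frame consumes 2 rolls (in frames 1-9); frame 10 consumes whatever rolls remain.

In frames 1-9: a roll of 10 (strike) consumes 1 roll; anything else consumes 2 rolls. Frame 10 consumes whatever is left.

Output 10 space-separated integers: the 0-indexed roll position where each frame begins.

Answer: 0 2 3 5 7 9 11 13 15 17

Derivation:
Frame 1 starts at roll index 0: rolls=0,10 (sum=10), consumes 2 rolls
Frame 2 starts at roll index 2: roll=10 (strike), consumes 1 roll
Frame 3 starts at roll index 3: rolls=6,4 (sum=10), consumes 2 rolls
Frame 4 starts at roll index 5: rolls=7,3 (sum=10), consumes 2 rolls
Frame 5 starts at roll index 7: rolls=8,0 (sum=8), consumes 2 rolls
Frame 6 starts at roll index 9: rolls=1,9 (sum=10), consumes 2 rolls
Frame 7 starts at roll index 11: rolls=6,4 (sum=10), consumes 2 rolls
Frame 8 starts at roll index 13: rolls=8,0 (sum=8), consumes 2 rolls
Frame 9 starts at roll index 15: rolls=6,1 (sum=7), consumes 2 rolls
Frame 10 starts at roll index 17: 3 remaining rolls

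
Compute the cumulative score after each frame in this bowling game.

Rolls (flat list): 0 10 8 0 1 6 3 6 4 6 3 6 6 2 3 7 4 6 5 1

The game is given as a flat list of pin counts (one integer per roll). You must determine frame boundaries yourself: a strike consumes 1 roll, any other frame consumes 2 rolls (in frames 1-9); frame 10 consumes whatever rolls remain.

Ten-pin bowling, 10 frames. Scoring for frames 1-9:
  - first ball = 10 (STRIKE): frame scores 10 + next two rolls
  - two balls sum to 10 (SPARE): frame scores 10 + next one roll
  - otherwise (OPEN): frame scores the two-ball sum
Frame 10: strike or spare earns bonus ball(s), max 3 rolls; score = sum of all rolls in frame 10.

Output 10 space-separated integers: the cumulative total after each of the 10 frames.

Frame 1: SPARE (0+10=10). 10 + next roll (8) = 18. Cumulative: 18
Frame 2: OPEN (8+0=8). Cumulative: 26
Frame 3: OPEN (1+6=7). Cumulative: 33
Frame 4: OPEN (3+6=9). Cumulative: 42
Frame 5: SPARE (4+6=10). 10 + next roll (3) = 13. Cumulative: 55
Frame 6: OPEN (3+6=9). Cumulative: 64
Frame 7: OPEN (6+2=8). Cumulative: 72
Frame 8: SPARE (3+7=10). 10 + next roll (4) = 14. Cumulative: 86
Frame 9: SPARE (4+6=10). 10 + next roll (5) = 15. Cumulative: 101
Frame 10: OPEN. Sum of all frame-10 rolls (5+1) = 6. Cumulative: 107

Answer: 18 26 33 42 55 64 72 86 101 107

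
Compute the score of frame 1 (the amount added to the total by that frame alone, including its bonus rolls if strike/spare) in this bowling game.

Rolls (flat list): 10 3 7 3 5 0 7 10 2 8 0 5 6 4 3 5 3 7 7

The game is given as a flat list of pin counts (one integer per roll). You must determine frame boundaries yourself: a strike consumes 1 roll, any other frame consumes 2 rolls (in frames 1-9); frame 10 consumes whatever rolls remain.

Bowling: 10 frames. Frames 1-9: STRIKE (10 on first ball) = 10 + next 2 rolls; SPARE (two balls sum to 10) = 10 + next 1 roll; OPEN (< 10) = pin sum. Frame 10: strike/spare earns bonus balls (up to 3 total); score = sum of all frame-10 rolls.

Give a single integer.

Answer: 20

Derivation:
Frame 1: STRIKE. 10 + next two rolls (3+7) = 20. Cumulative: 20
Frame 2: SPARE (3+7=10). 10 + next roll (3) = 13. Cumulative: 33
Frame 3: OPEN (3+5=8). Cumulative: 41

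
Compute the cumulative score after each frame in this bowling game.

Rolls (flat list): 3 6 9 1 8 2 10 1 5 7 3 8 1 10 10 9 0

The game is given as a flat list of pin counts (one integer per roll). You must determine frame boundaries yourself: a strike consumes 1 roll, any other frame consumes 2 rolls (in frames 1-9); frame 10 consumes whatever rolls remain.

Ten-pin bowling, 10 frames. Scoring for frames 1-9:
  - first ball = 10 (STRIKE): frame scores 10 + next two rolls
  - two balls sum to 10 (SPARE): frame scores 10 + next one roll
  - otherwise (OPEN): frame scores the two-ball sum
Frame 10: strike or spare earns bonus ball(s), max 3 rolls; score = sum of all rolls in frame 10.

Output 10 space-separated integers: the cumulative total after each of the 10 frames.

Answer: 9 27 47 63 69 87 96 125 144 153

Derivation:
Frame 1: OPEN (3+6=9). Cumulative: 9
Frame 2: SPARE (9+1=10). 10 + next roll (8) = 18. Cumulative: 27
Frame 3: SPARE (8+2=10). 10 + next roll (10) = 20. Cumulative: 47
Frame 4: STRIKE. 10 + next two rolls (1+5) = 16. Cumulative: 63
Frame 5: OPEN (1+5=6). Cumulative: 69
Frame 6: SPARE (7+3=10). 10 + next roll (8) = 18. Cumulative: 87
Frame 7: OPEN (8+1=9). Cumulative: 96
Frame 8: STRIKE. 10 + next two rolls (10+9) = 29. Cumulative: 125
Frame 9: STRIKE. 10 + next two rolls (9+0) = 19. Cumulative: 144
Frame 10: OPEN. Sum of all frame-10 rolls (9+0) = 9. Cumulative: 153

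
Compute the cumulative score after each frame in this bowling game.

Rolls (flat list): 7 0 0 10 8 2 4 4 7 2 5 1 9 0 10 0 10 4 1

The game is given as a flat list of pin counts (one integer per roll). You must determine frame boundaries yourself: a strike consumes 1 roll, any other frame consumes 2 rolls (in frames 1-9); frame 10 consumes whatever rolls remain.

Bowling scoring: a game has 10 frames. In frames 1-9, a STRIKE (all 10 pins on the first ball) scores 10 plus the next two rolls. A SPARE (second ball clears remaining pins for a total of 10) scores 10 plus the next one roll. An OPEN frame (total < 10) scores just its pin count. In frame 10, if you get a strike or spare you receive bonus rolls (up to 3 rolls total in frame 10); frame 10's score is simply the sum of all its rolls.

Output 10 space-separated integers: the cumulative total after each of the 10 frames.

Frame 1: OPEN (7+0=7). Cumulative: 7
Frame 2: SPARE (0+10=10). 10 + next roll (8) = 18. Cumulative: 25
Frame 3: SPARE (8+2=10). 10 + next roll (4) = 14. Cumulative: 39
Frame 4: OPEN (4+4=8). Cumulative: 47
Frame 5: OPEN (7+2=9). Cumulative: 56
Frame 6: OPEN (5+1=6). Cumulative: 62
Frame 7: OPEN (9+0=9). Cumulative: 71
Frame 8: STRIKE. 10 + next two rolls (0+10) = 20. Cumulative: 91
Frame 9: SPARE (0+10=10). 10 + next roll (4) = 14. Cumulative: 105
Frame 10: OPEN. Sum of all frame-10 rolls (4+1) = 5. Cumulative: 110

Answer: 7 25 39 47 56 62 71 91 105 110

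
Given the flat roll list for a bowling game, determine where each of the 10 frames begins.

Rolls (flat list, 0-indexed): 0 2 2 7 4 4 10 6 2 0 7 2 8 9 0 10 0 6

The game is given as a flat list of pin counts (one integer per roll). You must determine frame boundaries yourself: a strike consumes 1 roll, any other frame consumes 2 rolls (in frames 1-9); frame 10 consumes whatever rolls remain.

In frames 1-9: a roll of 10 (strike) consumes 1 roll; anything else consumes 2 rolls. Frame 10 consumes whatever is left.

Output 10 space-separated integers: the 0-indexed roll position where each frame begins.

Answer: 0 2 4 6 7 9 11 13 15 16

Derivation:
Frame 1 starts at roll index 0: rolls=0,2 (sum=2), consumes 2 rolls
Frame 2 starts at roll index 2: rolls=2,7 (sum=9), consumes 2 rolls
Frame 3 starts at roll index 4: rolls=4,4 (sum=8), consumes 2 rolls
Frame 4 starts at roll index 6: roll=10 (strike), consumes 1 roll
Frame 5 starts at roll index 7: rolls=6,2 (sum=8), consumes 2 rolls
Frame 6 starts at roll index 9: rolls=0,7 (sum=7), consumes 2 rolls
Frame 7 starts at roll index 11: rolls=2,8 (sum=10), consumes 2 rolls
Frame 8 starts at roll index 13: rolls=9,0 (sum=9), consumes 2 rolls
Frame 9 starts at roll index 15: roll=10 (strike), consumes 1 roll
Frame 10 starts at roll index 16: 2 remaining rolls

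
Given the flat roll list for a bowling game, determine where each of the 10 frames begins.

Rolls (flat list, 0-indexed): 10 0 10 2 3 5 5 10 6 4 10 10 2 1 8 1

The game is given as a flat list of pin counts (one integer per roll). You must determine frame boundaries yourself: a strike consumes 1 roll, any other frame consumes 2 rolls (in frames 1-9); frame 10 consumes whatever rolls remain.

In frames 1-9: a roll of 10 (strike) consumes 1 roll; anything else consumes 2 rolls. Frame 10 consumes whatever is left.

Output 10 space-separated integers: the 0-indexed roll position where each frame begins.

Answer: 0 1 3 5 7 8 10 11 12 14

Derivation:
Frame 1 starts at roll index 0: roll=10 (strike), consumes 1 roll
Frame 2 starts at roll index 1: rolls=0,10 (sum=10), consumes 2 rolls
Frame 3 starts at roll index 3: rolls=2,3 (sum=5), consumes 2 rolls
Frame 4 starts at roll index 5: rolls=5,5 (sum=10), consumes 2 rolls
Frame 5 starts at roll index 7: roll=10 (strike), consumes 1 roll
Frame 6 starts at roll index 8: rolls=6,4 (sum=10), consumes 2 rolls
Frame 7 starts at roll index 10: roll=10 (strike), consumes 1 roll
Frame 8 starts at roll index 11: roll=10 (strike), consumes 1 roll
Frame 9 starts at roll index 12: rolls=2,1 (sum=3), consumes 2 rolls
Frame 10 starts at roll index 14: 2 remaining rolls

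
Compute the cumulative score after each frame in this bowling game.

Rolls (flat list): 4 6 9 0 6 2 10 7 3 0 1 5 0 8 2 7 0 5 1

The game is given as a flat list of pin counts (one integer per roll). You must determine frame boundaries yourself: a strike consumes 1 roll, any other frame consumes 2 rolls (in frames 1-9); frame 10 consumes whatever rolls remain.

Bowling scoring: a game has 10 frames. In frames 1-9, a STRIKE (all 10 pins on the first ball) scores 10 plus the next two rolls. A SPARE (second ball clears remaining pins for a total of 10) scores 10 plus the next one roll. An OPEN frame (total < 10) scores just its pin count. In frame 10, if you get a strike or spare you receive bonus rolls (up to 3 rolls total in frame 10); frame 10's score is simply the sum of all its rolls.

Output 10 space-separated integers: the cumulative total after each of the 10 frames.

Frame 1: SPARE (4+6=10). 10 + next roll (9) = 19. Cumulative: 19
Frame 2: OPEN (9+0=9). Cumulative: 28
Frame 3: OPEN (6+2=8). Cumulative: 36
Frame 4: STRIKE. 10 + next two rolls (7+3) = 20. Cumulative: 56
Frame 5: SPARE (7+3=10). 10 + next roll (0) = 10. Cumulative: 66
Frame 6: OPEN (0+1=1). Cumulative: 67
Frame 7: OPEN (5+0=5). Cumulative: 72
Frame 8: SPARE (8+2=10). 10 + next roll (7) = 17. Cumulative: 89
Frame 9: OPEN (7+0=7). Cumulative: 96
Frame 10: OPEN. Sum of all frame-10 rolls (5+1) = 6. Cumulative: 102

Answer: 19 28 36 56 66 67 72 89 96 102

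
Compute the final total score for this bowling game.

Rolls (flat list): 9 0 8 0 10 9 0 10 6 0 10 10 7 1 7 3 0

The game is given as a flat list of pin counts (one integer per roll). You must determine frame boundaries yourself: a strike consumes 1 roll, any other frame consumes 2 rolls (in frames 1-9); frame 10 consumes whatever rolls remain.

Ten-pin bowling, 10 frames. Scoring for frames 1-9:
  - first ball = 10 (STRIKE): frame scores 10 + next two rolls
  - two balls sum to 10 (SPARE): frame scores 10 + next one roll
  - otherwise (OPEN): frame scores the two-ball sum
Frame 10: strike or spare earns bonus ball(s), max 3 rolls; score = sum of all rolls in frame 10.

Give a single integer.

Answer: 130

Derivation:
Frame 1: OPEN (9+0=9). Cumulative: 9
Frame 2: OPEN (8+0=8). Cumulative: 17
Frame 3: STRIKE. 10 + next two rolls (9+0) = 19. Cumulative: 36
Frame 4: OPEN (9+0=9). Cumulative: 45
Frame 5: STRIKE. 10 + next two rolls (6+0) = 16. Cumulative: 61
Frame 6: OPEN (6+0=6). Cumulative: 67
Frame 7: STRIKE. 10 + next two rolls (10+7) = 27. Cumulative: 94
Frame 8: STRIKE. 10 + next two rolls (7+1) = 18. Cumulative: 112
Frame 9: OPEN (7+1=8). Cumulative: 120
Frame 10: SPARE. Sum of all frame-10 rolls (7+3+0) = 10. Cumulative: 130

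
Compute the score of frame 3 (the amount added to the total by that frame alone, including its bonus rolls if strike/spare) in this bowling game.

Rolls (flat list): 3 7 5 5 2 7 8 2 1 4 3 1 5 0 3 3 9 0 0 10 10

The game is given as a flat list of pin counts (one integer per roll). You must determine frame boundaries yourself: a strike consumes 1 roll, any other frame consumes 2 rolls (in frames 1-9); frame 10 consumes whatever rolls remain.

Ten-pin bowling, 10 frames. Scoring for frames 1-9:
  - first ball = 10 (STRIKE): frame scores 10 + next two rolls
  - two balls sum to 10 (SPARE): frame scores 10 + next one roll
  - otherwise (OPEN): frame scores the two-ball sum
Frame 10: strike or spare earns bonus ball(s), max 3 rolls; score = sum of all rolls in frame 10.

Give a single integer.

Answer: 9

Derivation:
Frame 1: SPARE (3+7=10). 10 + next roll (5) = 15. Cumulative: 15
Frame 2: SPARE (5+5=10). 10 + next roll (2) = 12. Cumulative: 27
Frame 3: OPEN (2+7=9). Cumulative: 36
Frame 4: SPARE (8+2=10). 10 + next roll (1) = 11. Cumulative: 47
Frame 5: OPEN (1+4=5). Cumulative: 52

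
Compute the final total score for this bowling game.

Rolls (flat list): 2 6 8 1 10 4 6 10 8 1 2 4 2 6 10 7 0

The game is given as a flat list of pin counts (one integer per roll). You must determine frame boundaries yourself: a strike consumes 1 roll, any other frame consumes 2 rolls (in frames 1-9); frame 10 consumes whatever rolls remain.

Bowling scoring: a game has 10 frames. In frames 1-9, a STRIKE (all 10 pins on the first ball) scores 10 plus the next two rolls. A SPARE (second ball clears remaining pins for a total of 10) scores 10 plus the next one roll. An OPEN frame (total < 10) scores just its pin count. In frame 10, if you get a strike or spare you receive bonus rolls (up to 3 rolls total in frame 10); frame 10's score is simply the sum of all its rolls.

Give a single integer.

Answer: 123

Derivation:
Frame 1: OPEN (2+6=8). Cumulative: 8
Frame 2: OPEN (8+1=9). Cumulative: 17
Frame 3: STRIKE. 10 + next two rolls (4+6) = 20. Cumulative: 37
Frame 4: SPARE (4+6=10). 10 + next roll (10) = 20. Cumulative: 57
Frame 5: STRIKE. 10 + next two rolls (8+1) = 19. Cumulative: 76
Frame 6: OPEN (8+1=9). Cumulative: 85
Frame 7: OPEN (2+4=6). Cumulative: 91
Frame 8: OPEN (2+6=8). Cumulative: 99
Frame 9: STRIKE. 10 + next two rolls (7+0) = 17. Cumulative: 116
Frame 10: OPEN. Sum of all frame-10 rolls (7+0) = 7. Cumulative: 123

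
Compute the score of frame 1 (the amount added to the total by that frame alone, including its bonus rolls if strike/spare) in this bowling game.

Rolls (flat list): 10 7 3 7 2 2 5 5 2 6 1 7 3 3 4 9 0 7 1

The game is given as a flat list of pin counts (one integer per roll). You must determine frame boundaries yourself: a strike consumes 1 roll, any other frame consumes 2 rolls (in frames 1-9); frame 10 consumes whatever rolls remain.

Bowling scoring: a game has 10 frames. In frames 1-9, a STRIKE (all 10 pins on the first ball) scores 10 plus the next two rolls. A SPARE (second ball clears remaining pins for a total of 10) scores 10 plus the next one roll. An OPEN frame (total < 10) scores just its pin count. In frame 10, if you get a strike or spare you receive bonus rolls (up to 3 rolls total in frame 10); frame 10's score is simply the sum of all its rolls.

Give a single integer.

Frame 1: STRIKE. 10 + next two rolls (7+3) = 20. Cumulative: 20
Frame 2: SPARE (7+3=10). 10 + next roll (7) = 17. Cumulative: 37
Frame 3: OPEN (7+2=9). Cumulative: 46

Answer: 20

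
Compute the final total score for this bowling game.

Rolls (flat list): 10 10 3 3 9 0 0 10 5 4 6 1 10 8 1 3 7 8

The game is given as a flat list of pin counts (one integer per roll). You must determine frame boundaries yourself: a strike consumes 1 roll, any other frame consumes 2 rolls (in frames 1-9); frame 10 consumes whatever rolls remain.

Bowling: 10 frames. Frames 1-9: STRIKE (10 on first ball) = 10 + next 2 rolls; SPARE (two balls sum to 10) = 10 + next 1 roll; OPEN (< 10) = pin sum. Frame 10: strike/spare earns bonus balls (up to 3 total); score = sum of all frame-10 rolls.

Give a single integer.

Frame 1: STRIKE. 10 + next two rolls (10+3) = 23. Cumulative: 23
Frame 2: STRIKE. 10 + next two rolls (3+3) = 16. Cumulative: 39
Frame 3: OPEN (3+3=6). Cumulative: 45
Frame 4: OPEN (9+0=9). Cumulative: 54
Frame 5: SPARE (0+10=10). 10 + next roll (5) = 15. Cumulative: 69
Frame 6: OPEN (5+4=9). Cumulative: 78
Frame 7: OPEN (6+1=7). Cumulative: 85
Frame 8: STRIKE. 10 + next two rolls (8+1) = 19. Cumulative: 104
Frame 9: OPEN (8+1=9). Cumulative: 113
Frame 10: SPARE. Sum of all frame-10 rolls (3+7+8) = 18. Cumulative: 131

Answer: 131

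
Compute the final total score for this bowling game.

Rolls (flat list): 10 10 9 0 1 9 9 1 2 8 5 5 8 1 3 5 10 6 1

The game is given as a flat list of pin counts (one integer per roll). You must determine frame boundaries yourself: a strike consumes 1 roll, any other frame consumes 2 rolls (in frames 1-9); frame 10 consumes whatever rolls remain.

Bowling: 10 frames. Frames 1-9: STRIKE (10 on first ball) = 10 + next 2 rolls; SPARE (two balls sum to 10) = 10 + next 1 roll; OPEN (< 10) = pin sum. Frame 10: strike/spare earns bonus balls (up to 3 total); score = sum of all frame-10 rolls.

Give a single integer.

Answer: 155

Derivation:
Frame 1: STRIKE. 10 + next two rolls (10+9) = 29. Cumulative: 29
Frame 2: STRIKE. 10 + next two rolls (9+0) = 19. Cumulative: 48
Frame 3: OPEN (9+0=9). Cumulative: 57
Frame 4: SPARE (1+9=10). 10 + next roll (9) = 19. Cumulative: 76
Frame 5: SPARE (9+1=10). 10 + next roll (2) = 12. Cumulative: 88
Frame 6: SPARE (2+8=10). 10 + next roll (5) = 15. Cumulative: 103
Frame 7: SPARE (5+5=10). 10 + next roll (8) = 18. Cumulative: 121
Frame 8: OPEN (8+1=9). Cumulative: 130
Frame 9: OPEN (3+5=8). Cumulative: 138
Frame 10: STRIKE. Sum of all frame-10 rolls (10+6+1) = 17. Cumulative: 155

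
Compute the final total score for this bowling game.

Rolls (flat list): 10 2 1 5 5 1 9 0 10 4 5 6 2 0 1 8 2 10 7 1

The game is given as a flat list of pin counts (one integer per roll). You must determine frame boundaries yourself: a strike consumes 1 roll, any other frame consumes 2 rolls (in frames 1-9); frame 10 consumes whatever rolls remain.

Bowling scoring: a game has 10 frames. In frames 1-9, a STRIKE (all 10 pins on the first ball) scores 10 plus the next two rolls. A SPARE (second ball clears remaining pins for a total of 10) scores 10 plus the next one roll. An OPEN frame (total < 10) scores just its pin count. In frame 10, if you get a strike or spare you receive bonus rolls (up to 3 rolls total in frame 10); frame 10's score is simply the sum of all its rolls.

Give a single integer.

Answer: 107

Derivation:
Frame 1: STRIKE. 10 + next two rolls (2+1) = 13. Cumulative: 13
Frame 2: OPEN (2+1=3). Cumulative: 16
Frame 3: SPARE (5+5=10). 10 + next roll (1) = 11. Cumulative: 27
Frame 4: SPARE (1+9=10). 10 + next roll (0) = 10. Cumulative: 37
Frame 5: SPARE (0+10=10). 10 + next roll (4) = 14. Cumulative: 51
Frame 6: OPEN (4+5=9). Cumulative: 60
Frame 7: OPEN (6+2=8). Cumulative: 68
Frame 8: OPEN (0+1=1). Cumulative: 69
Frame 9: SPARE (8+2=10). 10 + next roll (10) = 20. Cumulative: 89
Frame 10: STRIKE. Sum of all frame-10 rolls (10+7+1) = 18. Cumulative: 107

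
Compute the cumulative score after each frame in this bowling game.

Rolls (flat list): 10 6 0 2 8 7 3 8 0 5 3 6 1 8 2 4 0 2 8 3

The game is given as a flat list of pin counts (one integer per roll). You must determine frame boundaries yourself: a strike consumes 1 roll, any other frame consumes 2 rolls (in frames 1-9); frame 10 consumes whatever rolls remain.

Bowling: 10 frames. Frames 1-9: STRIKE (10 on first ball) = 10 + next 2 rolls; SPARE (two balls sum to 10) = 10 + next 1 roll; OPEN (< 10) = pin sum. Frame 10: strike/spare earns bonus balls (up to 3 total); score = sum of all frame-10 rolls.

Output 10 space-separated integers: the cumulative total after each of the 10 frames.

Frame 1: STRIKE. 10 + next two rolls (6+0) = 16. Cumulative: 16
Frame 2: OPEN (6+0=6). Cumulative: 22
Frame 3: SPARE (2+8=10). 10 + next roll (7) = 17. Cumulative: 39
Frame 4: SPARE (7+3=10). 10 + next roll (8) = 18. Cumulative: 57
Frame 5: OPEN (8+0=8). Cumulative: 65
Frame 6: OPEN (5+3=8). Cumulative: 73
Frame 7: OPEN (6+1=7). Cumulative: 80
Frame 8: SPARE (8+2=10). 10 + next roll (4) = 14. Cumulative: 94
Frame 9: OPEN (4+0=4). Cumulative: 98
Frame 10: SPARE. Sum of all frame-10 rolls (2+8+3) = 13. Cumulative: 111

Answer: 16 22 39 57 65 73 80 94 98 111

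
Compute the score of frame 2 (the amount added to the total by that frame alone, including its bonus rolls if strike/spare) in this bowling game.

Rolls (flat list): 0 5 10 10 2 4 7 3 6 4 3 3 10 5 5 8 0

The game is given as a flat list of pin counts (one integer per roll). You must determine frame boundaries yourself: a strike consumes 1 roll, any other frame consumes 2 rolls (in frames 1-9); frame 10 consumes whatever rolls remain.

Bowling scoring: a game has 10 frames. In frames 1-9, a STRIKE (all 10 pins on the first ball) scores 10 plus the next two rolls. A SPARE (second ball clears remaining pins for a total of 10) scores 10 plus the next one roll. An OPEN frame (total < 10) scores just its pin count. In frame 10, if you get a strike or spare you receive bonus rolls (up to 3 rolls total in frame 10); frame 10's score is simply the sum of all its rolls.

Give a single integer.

Answer: 22

Derivation:
Frame 1: OPEN (0+5=5). Cumulative: 5
Frame 2: STRIKE. 10 + next two rolls (10+2) = 22. Cumulative: 27
Frame 3: STRIKE. 10 + next two rolls (2+4) = 16. Cumulative: 43
Frame 4: OPEN (2+4=6). Cumulative: 49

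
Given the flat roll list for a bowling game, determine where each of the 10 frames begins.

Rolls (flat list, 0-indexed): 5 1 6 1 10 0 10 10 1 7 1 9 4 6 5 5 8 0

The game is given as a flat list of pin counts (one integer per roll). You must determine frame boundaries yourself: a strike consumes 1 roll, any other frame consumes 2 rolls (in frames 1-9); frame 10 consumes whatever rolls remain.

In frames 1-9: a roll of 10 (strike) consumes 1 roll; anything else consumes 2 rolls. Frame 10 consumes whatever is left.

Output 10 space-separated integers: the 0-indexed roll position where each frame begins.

Frame 1 starts at roll index 0: rolls=5,1 (sum=6), consumes 2 rolls
Frame 2 starts at roll index 2: rolls=6,1 (sum=7), consumes 2 rolls
Frame 3 starts at roll index 4: roll=10 (strike), consumes 1 roll
Frame 4 starts at roll index 5: rolls=0,10 (sum=10), consumes 2 rolls
Frame 5 starts at roll index 7: roll=10 (strike), consumes 1 roll
Frame 6 starts at roll index 8: rolls=1,7 (sum=8), consumes 2 rolls
Frame 7 starts at roll index 10: rolls=1,9 (sum=10), consumes 2 rolls
Frame 8 starts at roll index 12: rolls=4,6 (sum=10), consumes 2 rolls
Frame 9 starts at roll index 14: rolls=5,5 (sum=10), consumes 2 rolls
Frame 10 starts at roll index 16: 2 remaining rolls

Answer: 0 2 4 5 7 8 10 12 14 16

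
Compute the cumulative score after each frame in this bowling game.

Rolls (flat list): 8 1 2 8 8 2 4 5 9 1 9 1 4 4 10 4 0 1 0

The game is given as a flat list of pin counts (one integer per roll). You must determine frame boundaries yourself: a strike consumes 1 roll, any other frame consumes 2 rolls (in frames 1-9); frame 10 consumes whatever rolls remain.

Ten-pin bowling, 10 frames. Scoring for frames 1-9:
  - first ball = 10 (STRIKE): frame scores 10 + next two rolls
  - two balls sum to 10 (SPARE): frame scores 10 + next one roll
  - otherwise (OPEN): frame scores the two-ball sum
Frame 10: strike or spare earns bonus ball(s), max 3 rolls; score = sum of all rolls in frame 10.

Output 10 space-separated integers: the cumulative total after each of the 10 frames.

Frame 1: OPEN (8+1=9). Cumulative: 9
Frame 2: SPARE (2+8=10). 10 + next roll (8) = 18. Cumulative: 27
Frame 3: SPARE (8+2=10). 10 + next roll (4) = 14. Cumulative: 41
Frame 4: OPEN (4+5=9). Cumulative: 50
Frame 5: SPARE (9+1=10). 10 + next roll (9) = 19. Cumulative: 69
Frame 6: SPARE (9+1=10). 10 + next roll (4) = 14. Cumulative: 83
Frame 7: OPEN (4+4=8). Cumulative: 91
Frame 8: STRIKE. 10 + next two rolls (4+0) = 14. Cumulative: 105
Frame 9: OPEN (4+0=4). Cumulative: 109
Frame 10: OPEN. Sum of all frame-10 rolls (1+0) = 1. Cumulative: 110

Answer: 9 27 41 50 69 83 91 105 109 110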